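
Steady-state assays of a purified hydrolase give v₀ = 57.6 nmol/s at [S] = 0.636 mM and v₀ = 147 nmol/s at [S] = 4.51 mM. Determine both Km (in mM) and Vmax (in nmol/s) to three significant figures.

In reciprocal form, 1/v = (Km/Vmax)·(1/[S]) + 1/Vmax. The two points give (1/[S], 1/v) = (1.572, 0.01736) and (0.2217, 0.006803).
Slope = (0.01736 − 0.006803)/(1.572 − 0.2217) = 0.007818; intercept = 0.01736 − 0.007818×1.572 = 0.005069.
Vmax = 1/intercept = 197 nmol/s; Km = slope × Vmax = 0.007818 × 197 = 1.54 mM.

Km = 1.54 mM; Vmax = 197 nmol/s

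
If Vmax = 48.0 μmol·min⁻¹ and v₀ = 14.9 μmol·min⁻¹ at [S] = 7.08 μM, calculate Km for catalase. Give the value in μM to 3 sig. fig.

15.7 μM

v/Vmax = 14.9/48.0 = 0.3104 = [S]/(Km+[S]).
So Km + [S] = [S]/0.3104 = 22.81 μM, giving Km = 22.81 − 7.08 = 15.7 μM.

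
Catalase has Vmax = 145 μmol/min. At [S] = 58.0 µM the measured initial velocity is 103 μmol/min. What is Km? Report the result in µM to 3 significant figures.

From v = Vmax[S]/(Km+[S]), Km = [S](Vmax − v)/v.
Km = 58.0 × (145 − 103) / 103 = 2436/103 = 23.7 µM.

23.7 µM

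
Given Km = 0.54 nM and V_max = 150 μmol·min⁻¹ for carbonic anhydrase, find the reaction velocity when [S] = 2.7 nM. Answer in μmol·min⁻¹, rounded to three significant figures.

[S]/(Km+[S]) = 2.7/3.240 = 0.8333, the fractional saturation.
v = 0.8333 × Vmax = 0.8333 × 150 = 125 μmol·min⁻¹.

125 μmol·min⁻¹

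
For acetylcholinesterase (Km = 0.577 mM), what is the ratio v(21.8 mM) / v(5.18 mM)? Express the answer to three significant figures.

1.08

Since Vmax cancels, v₂/v₁ = [S]₂(Km+[S]₁) / [S]₁(Km+[S]₂).
= 21.8×(0.577+5.18) / (5.18×(0.577+21.8)) = 125.5/115.9 = 1.08.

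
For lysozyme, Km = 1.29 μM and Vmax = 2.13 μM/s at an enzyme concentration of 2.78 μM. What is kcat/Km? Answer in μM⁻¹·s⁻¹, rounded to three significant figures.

0.594 μM⁻¹·s⁻¹

kcat = Vmax/[E]total = 2.13/2.78 = 0.766 s⁻¹.
kcat/Km = 0.766/1.29 = 0.594 μM⁻¹·s⁻¹.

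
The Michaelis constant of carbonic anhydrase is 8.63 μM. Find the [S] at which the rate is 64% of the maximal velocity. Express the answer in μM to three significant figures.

15.3 μM

v/Vmax = [S]/(Km+[S]) = 0.64, so [S] = Km·0.64/(1 − 0.64) = 8.63 × 1.778.
[S] = 15.3 μM.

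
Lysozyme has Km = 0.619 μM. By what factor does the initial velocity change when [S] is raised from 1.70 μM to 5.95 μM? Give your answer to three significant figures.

The fractional saturations are [S]/(Km+[S]) = 1.70/2.319 = 0.7331 and 5.95/6.569 = 0.9058.
v₂/v₁ is just their ratio: 0.9058/0.7331 = 1.24.

1.24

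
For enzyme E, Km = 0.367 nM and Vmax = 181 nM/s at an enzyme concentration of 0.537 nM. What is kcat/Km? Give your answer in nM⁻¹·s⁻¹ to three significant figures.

918 nM⁻¹·s⁻¹

kcat = Vmax/[E]total = 181/0.537 = 337 s⁻¹.
kcat/Km = 337/0.367 = 918 nM⁻¹·s⁻¹.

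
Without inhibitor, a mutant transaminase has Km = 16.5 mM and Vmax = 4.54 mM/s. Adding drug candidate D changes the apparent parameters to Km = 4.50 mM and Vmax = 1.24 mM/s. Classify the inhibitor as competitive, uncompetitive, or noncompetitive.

uncompetitive

Both Km and Vmax decrease by the same factor (~3.67-fold) — characteristic of uncompetitive inhibition.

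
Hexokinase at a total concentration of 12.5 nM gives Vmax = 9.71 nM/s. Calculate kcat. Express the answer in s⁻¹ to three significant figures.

0.777 s⁻¹

kcat = Vmax/[E]total = 9.71 nM/s / 12.5 nM = 0.777 s⁻¹.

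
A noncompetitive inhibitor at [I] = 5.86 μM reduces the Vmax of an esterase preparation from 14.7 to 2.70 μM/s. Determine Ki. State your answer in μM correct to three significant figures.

1.32 μM

Noncompetitive: Vmax,app = Vmax/α with α = 1 + [I]/Ki.
α = Vmax/Vmax,app = 14.7/2.70 = 5.444.
Ki = [I]/(α − 1) = 5.86/4.444 = 1.32 μM.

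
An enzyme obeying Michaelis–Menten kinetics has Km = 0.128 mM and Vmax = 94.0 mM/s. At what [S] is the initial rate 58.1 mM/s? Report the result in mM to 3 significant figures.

The required fractional saturation is v/Vmax = 58.1/94.0 = 0.6181.
Then [S]/(Km+[S]) = 0.6181 ⇒ [S] = 0.128 × 0.6181/(1 − 0.6181) = 0.207 mM.

0.207 mM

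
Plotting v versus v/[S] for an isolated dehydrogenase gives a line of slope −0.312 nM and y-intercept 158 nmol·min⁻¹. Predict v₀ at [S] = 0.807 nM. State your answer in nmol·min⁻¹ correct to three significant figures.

In the Eadie–Hofstee form v = Vmax − Km·(v/[S]), the slope is −Km and the intercept is Vmax, so Km = 0.312 nM and Vmax = 158 nmol·min⁻¹.
v = 158 × 0.807/(0.312 + 0.807) = 114 nmol·min⁻¹.

114 nmol·min⁻¹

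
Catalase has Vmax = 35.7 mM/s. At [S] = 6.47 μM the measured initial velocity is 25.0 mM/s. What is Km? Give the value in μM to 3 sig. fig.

2.77 μM

v/Vmax = 25.0/35.7 = 0.7003 = [S]/(Km+[S]).
So Km + [S] = [S]/0.7003 = 9.239 μM, giving Km = 9.239 − 6.47 = 2.77 μM.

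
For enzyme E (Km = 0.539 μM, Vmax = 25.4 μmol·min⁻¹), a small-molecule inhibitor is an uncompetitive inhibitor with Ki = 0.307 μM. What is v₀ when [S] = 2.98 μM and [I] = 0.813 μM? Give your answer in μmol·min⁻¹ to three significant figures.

6.63 μmol·min⁻¹

With α = 1 + [I]/Ki = 1 + 0.813/0.307 = 3.648, the uncompetitive rate law is v = (Vmax/α)·[S] / (Km/α + [S]).
v = (25.4/3.648)×2.98 / (0.539/3.648 + 2.98) = 20.75/3.128 = 6.63 μmol·min⁻¹.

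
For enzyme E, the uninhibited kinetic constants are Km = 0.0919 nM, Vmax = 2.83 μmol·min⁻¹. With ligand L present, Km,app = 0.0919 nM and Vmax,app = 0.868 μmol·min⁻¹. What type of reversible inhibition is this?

noncompetitive

Vmax decreases (2.83 → 0.868 μmol·min⁻¹) while Km is unchanged — pure noncompetitive inhibition.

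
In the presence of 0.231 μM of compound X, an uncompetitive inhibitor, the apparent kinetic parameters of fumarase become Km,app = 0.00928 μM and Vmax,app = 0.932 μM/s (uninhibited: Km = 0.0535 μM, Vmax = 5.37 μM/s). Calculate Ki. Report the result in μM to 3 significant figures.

0.0485 μM

Uncompetitive: Vmax,app = Vmax/α (and Km,app = Km/α) with α = 1 + [I]/Ki.
α = Vmax/Vmax,app = 5.37/0.932 = 5.762.
Since α = 1 + [I]/Ki, [I]/Ki = 5.762 − 1 = 4.762 and Ki = 0.231/4.762 = 0.0485 μM.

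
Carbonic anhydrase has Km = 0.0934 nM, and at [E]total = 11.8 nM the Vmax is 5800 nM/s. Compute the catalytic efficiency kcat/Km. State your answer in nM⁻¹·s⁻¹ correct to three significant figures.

kcat = Vmax/[E]total = 5800/11.8 = 492 s⁻¹.
kcat/Km = 492/0.0934 = 5260 nM⁻¹·s⁻¹.

5260 nM⁻¹·s⁻¹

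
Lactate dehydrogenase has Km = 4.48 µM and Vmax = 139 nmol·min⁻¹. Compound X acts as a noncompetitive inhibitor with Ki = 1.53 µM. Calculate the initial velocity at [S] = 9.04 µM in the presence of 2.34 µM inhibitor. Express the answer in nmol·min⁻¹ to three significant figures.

36.7 nmol·min⁻¹

With α = 1 + [I]/Ki = 1 + 2.34/1.53 = 2.529, the noncompetitive rate law is v = (Vmax/α)·[S] / (Km + [S]).
v = (139/2.529)×9.04 / (4.48 + 9.04) = 496.8/13.52 = 36.7 nmol·min⁻¹.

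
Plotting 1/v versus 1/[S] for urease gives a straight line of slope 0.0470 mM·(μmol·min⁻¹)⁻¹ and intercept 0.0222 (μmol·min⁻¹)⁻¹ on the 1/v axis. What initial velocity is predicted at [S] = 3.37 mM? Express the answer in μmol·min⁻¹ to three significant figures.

27.7 μmol·min⁻¹

The y-intercept is 1/Vmax, so Vmax = 1/0.0222 = 45.0 μmol·min⁻¹.
The slope is Km/Vmax, so Km = 0.0470 × 45.0 = 2.12 mM.
Then v = 45.0 × 3.37/(2.12 + 3.37) = 27.7 μmol·min⁻¹.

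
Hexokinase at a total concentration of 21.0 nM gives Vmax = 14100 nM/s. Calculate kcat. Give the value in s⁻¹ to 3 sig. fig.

671 s⁻¹

kcat = Vmax/[E]total = 14100 nM/s / 21.0 nM = 671 s⁻¹.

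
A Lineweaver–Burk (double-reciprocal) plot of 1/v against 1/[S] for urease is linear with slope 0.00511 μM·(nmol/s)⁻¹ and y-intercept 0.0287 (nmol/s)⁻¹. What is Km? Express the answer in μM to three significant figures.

0.178 μM

y-intercept = 1/Vmax ⇒ Vmax = 34.8 nmol/s; slope = Km/Vmax ⇒ Km = slope × Vmax.
Km = 0.00511 × 34.8 = 0.178 μM.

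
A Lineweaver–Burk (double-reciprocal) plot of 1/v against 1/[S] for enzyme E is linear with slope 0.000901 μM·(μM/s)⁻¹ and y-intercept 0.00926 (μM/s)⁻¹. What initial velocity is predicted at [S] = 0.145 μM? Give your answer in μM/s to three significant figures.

64.6 μM/s

The y-intercept is 1/Vmax, so Vmax = 1/0.00926 = 108 μM/s.
The slope is Km/Vmax, so Km = 0.000901 × 108 = 0.0973 μM.
Then v = 108 × 0.145/(0.0973 + 0.145) = 64.6 μM/s.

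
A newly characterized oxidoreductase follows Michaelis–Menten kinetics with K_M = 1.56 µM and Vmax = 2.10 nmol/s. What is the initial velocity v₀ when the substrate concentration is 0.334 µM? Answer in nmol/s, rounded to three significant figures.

v = Vmax·[S]/(Km + [S]) = 2.10 × 0.334 / (1.56 + 0.334)
  = 0.7014 / 1.894 = 0.370 nmol/s.

0.370 nmol/s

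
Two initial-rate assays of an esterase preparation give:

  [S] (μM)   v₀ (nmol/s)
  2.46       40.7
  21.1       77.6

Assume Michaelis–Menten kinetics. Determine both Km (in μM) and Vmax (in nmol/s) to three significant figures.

Km = 2.87 μM; Vmax = 88.1 nmol/s

From v = Vmax[S]/(Km+[S]), each point gives Vmax = v(Km+[S])/[S].
Equating: 40.7(Km+2.46)/2.46 = 77.6(Km+21.1)/21.1.
16.54·Km + 40.7 = 3.678·Km + 77.6, so (16.54 − 3.678)·Km = 77.6 − 40.7.
Km = 36.90/12.87 = 2.87 μM; then Vmax = 40.7(2.87+2.46)/2.46 = 88.1 nmol/s.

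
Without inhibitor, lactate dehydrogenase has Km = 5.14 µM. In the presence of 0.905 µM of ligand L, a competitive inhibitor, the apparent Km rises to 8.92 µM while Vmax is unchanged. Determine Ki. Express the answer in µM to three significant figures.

1.23 µM

Competitive: Km,app = α·Km with α = 1 + [I]/Ki.
α = Km,app/Km = 8.92/5.14 = 1.735.
Since α = 1 + [I]/Ki, [I]/Ki = 1.735 − 1 = 0.7354 and Ki = 0.905/0.7354 = 1.23 µM.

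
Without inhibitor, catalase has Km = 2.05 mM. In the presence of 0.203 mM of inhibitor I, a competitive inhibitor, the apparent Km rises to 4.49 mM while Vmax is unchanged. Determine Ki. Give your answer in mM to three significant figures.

0.171 mM

Competitive: Km,app = α·Km with α = 1 + [I]/Ki.
α = Km,app/Km = 4.49/2.05 = 2.190.
Since α = 1 + [I]/Ki, [I]/Ki = 2.190 − 1 = 1.190 and Ki = 0.203/1.190 = 0.171 mM.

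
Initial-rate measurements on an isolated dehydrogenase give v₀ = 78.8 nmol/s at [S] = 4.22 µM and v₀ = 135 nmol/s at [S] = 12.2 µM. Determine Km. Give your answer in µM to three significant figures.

In reciprocal form, 1/v = (Km/Vmax)·(1/[S]) + 1/Vmax. The two points give (1/[S], 1/v) = (0.2370, 0.01269) and (0.08197, 0.007407).
Slope = (0.01269 − 0.007407)/(0.2370 − 0.08197) = 0.03408; intercept = 0.01269 − 0.03408×0.2370 = 0.004614.
Vmax = 1/intercept = 217 nmol/s; Km = slope × Vmax = 0.03408 × 217 = 7.39 µM.

7.39 µM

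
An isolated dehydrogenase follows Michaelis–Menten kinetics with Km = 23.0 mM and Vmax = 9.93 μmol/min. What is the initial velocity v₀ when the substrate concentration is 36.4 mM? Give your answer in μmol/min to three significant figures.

[S]/(Km+[S]) = 36.4/59.40 = 0.6128, the fractional saturation.
v = 0.6128 × Vmax = 0.6128 × 9.93 = 6.09 μmol/min.

6.09 μmol/min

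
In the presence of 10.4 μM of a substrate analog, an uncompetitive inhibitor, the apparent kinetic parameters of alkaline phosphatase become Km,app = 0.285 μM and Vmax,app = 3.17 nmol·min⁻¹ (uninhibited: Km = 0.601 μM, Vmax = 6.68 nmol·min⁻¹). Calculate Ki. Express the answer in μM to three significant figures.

Uncompetitive: Vmax,app = Vmax/α (and Km,app = Km/α) with α = 1 + [I]/Ki.
α = Vmax/Vmax,app = 6.68/3.17 = 2.107.
Since α = 1 + [I]/Ki, [I]/Ki = 2.107 − 1 = 1.107 and Ki = 10.4/1.107 = 9.39 μM.

9.39 μM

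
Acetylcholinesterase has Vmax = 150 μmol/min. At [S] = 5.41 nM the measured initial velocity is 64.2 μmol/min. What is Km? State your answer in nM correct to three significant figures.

v/Vmax = 64.2/150 = 0.4280 = [S]/(Km+[S]).
So Km + [S] = [S]/0.4280 = 12.64 nM, giving Km = 12.64 − 5.41 = 7.23 nM.

7.23 nM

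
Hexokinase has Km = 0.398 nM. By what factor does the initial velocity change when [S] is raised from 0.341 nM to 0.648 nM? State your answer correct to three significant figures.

1.34

The fractional saturations are [S]/(Km+[S]) = 0.341/0.7390 = 0.4614 and 0.648/1.046 = 0.6195.
v₂/v₁ is just their ratio: 0.6195/0.4614 = 1.34.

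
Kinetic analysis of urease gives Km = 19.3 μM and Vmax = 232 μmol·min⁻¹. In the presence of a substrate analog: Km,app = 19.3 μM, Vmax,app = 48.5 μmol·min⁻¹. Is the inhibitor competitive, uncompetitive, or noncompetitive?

Vmax decreases (232 → 48.5 μmol·min⁻¹) while Km is unchanged — pure noncompetitive inhibition.

noncompetitive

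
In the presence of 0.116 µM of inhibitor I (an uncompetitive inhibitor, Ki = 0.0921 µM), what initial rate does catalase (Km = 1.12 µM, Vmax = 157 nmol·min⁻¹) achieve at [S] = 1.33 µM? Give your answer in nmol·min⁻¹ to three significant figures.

α = 1 + [I]/Ki = 1 + 0.116/0.0921 = 2.260.
For an uncompetitive inhibitor, both parameters are divided by α, giving Vmax/α and Km/α: Km,app = 0.496 µM, Vmax,app = 69.5 nmol·min⁻¹.
v = Vmax,app·[S]/(Km,app + [S]) = 69.5 × 1.33/(0.496 + 1.33) = 50.6 nmol·min⁻¹.

50.6 nmol·min⁻¹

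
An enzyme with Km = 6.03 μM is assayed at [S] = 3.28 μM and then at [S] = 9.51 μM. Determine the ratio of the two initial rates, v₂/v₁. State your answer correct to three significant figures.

The fractional saturations are [S]/(Km+[S]) = 3.28/9.310 = 0.3523 and 9.51/15.54 = 0.6120.
v₂/v₁ is just their ratio: 0.6120/0.3523 = 1.74.

1.74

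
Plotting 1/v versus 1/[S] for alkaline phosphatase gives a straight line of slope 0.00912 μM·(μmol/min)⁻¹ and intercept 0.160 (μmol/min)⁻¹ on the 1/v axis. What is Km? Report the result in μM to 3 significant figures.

y-intercept = 1/Vmax ⇒ Vmax = 6.25 μmol/min; slope = Km/Vmax ⇒ Km = slope × Vmax.
Km = 0.00912 × 6.25 = 0.0570 μM.

0.0570 μM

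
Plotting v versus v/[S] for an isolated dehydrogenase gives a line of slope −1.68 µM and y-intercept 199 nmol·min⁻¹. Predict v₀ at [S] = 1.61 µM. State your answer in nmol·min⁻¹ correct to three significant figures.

In the Eadie–Hofstee form v = Vmax − Km·(v/[S]), the slope is −Km and the intercept is Vmax, so Km = 1.68 µM and Vmax = 199 nmol·min⁻¹.
v = 199 × 1.61/(1.68 + 1.61) = 97.4 nmol·min⁻¹.

97.4 nmol·min⁻¹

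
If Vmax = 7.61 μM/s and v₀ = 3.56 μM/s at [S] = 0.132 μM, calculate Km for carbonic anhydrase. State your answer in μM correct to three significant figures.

From v = Vmax[S]/(Km+[S]), Km = [S](Vmax − v)/v.
Km = 0.132 × (7.61 − 3.56) / 3.56 = 0.5346/3.56 = 0.150 μM.

0.150 μM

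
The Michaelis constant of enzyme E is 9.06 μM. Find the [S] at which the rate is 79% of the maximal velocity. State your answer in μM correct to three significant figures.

34.1 μM

v/Vmax = [S]/(Km+[S]) = 0.79, so [S] = Km·0.79/(1 − 0.79) = 9.06 × 3.762.
[S] = 34.1 μM.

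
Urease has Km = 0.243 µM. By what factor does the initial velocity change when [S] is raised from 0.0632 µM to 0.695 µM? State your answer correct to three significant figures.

3.59

Since Vmax cancels, v₂/v₁ = [S]₂(Km+[S]₁) / [S]₁(Km+[S]₂).
= 0.695×(0.243+0.0632) / (0.0632×(0.243+0.695)) = 0.2128/0.05928 = 3.59.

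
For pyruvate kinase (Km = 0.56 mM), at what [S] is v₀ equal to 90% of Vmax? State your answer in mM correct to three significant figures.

v/Vmax = [S]/(Km+[S]) = 0.9, so [S] = Km·0.9/(1 − 0.9) = 0.56 × 9.000.
[S] = 5.04 mM.

5.04 mM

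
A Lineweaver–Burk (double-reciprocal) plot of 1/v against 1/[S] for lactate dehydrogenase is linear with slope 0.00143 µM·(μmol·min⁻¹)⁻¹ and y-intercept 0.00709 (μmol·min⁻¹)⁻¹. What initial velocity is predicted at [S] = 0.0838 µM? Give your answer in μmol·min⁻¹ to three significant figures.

The y-intercept is 1/Vmax, so Vmax = 1/0.00709 = 141 μmol·min⁻¹.
The slope is Km/Vmax, so Km = 0.00143 × 141 = 0.202 µM.
Then v = 141 × 0.0838/(0.202 + 0.0838) = 41.4 μmol·min⁻¹.

41.4 μmol·min⁻¹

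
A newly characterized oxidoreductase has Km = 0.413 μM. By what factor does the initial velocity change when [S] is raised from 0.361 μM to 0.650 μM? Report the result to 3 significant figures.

Since Vmax cancels, v₂/v₁ = [S]₂(Km+[S]₁) / [S]₁(Km+[S]₂).
= 0.650×(0.413+0.361) / (0.361×(0.413+0.650)) = 0.5031/0.3837 = 1.31.

1.31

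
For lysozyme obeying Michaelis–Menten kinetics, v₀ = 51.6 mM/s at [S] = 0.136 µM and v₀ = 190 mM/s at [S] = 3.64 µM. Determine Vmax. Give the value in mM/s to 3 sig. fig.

In reciprocal form, 1/v = (Km/Vmax)·(1/[S]) + 1/Vmax. The two points give (1/[S], 1/v) = (7.353, 0.01938) and (0.2747, 0.005263).
Slope = (0.01938 − 0.005263)/(7.353 − 0.2747) = 0.001994; intercept = 0.01938 − 0.001994×7.353 = 0.004715.
Vmax = 1/intercept = 212 mM/s; Km = slope × Vmax = 0.001994 × 212 = 0.423 µM.

212 mM/s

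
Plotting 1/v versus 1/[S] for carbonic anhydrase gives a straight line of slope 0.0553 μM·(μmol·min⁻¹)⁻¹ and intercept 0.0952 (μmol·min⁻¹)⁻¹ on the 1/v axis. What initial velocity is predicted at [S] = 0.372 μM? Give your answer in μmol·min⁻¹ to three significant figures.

The y-intercept is 1/Vmax, so Vmax = 1/0.0952 = 10.5 μmol·min⁻¹.
The slope is Km/Vmax, so Km = 0.0553 × 10.5 = 0.581 μM.
Then v = 10.5 × 0.372/(0.581 + 0.372) = 4.10 μmol·min⁻¹.

4.10 μmol·min⁻¹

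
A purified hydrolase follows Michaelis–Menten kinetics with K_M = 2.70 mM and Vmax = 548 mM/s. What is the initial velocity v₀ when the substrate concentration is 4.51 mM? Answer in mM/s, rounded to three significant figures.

343 mM/s

[S]/(Km+[S]) = 4.51/7.210 = 0.6255, the fractional saturation.
v = 0.6255 × Vmax = 0.6255 × 548 = 343 mM/s.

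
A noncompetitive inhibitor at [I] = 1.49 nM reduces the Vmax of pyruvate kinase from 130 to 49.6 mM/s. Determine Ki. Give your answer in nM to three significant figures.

Noncompetitive: Vmax,app = Vmax/α with α = 1 + [I]/Ki.
α = Vmax/Vmax,app = 130/49.6 = 2.621.
Ki = [I]/(α − 1) = 1.49/1.621 = 0.919 nM.

0.919 nM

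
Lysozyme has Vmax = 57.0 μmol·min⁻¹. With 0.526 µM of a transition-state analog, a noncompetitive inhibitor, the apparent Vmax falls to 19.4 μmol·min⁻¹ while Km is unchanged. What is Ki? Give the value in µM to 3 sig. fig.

0.271 µM

Noncompetitive: Vmax,app = Vmax/α with α = 1 + [I]/Ki.
α = Vmax/Vmax,app = 57.0/19.4 = 2.938.
Since α = 1 + [I]/Ki, [I]/Ki = 2.938 − 1 = 1.938 and Ki = 0.526/1.938 = 0.271 µM.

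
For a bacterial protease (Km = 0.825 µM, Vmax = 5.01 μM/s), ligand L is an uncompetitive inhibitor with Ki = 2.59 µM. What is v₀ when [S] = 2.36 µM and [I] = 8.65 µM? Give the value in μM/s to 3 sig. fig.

α = 1 + [I]/Ki = 1 + 8.65/2.59 = 4.340.
For an uncompetitive inhibitor, both parameters are divided by α, giving Vmax/α and Km/α: Km,app = 0.190 µM, Vmax,app = 1.15 μM/s.
v = Vmax,app·[S]/(Km,app + [S]) = 1.15 × 2.36/(0.190 + 2.36) = 1.07 μM/s.

1.07 μM/s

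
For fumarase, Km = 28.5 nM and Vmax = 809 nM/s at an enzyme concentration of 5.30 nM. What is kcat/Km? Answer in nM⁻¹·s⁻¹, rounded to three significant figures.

kcat = Vmax/[E]total = 809/5.30 = 153 s⁻¹.
kcat/Km = 153/28.5 = 5.36 nM⁻¹·s⁻¹.

5.36 nM⁻¹·s⁻¹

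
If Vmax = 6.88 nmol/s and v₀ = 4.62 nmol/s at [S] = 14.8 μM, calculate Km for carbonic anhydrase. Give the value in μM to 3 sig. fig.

7.24 μM

v/Vmax = 4.62/6.88 = 0.6715 = [S]/(Km+[S]).
So Km + [S] = [S]/0.6715 = 22.04 μM, giving Km = 22.04 − 14.8 = 7.24 μM.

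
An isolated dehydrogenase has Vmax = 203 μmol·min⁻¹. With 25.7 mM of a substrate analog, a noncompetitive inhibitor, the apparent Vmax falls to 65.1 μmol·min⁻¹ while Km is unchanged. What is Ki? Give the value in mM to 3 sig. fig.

Noncompetitive: Vmax,app = Vmax/α with α = 1 + [I]/Ki.
α = Vmax/Vmax,app = 203/65.1 = 3.118.
Ki = [I]/(α − 1) = 25.7/2.118 = 12.1 mM.

12.1 mM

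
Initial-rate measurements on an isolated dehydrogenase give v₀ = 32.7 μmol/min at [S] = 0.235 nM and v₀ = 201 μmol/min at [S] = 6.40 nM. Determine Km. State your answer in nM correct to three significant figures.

1.56 nM

From v = Vmax[S]/(Km+[S]), each point gives Vmax = v(Km+[S])/[S].
Equating: 32.7(Km+0.235)/0.235 = 201(Km+6.40)/6.40.
139.1·Km + 32.7 = 31.41·Km + 201, so (139.1 − 31.41)·Km = 201 − 32.7.
Km = 168.3/107.7 = 1.56 nM; then Vmax = 32.7(1.56+0.235)/0.235 = 250 μmol/min.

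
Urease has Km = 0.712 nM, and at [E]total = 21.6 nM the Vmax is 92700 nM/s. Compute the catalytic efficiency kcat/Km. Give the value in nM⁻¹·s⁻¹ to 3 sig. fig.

6030 nM⁻¹·s⁻¹

kcat = Vmax/[E]total = 92700/21.6 = 4290 s⁻¹.
kcat/Km = 4290/0.712 = 6030 nM⁻¹·s⁻¹.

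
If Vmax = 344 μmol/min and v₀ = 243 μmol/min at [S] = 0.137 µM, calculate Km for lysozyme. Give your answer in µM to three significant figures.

v/Vmax = 243/344 = 0.7064 = [S]/(Km+[S]).
So Km + [S] = [S]/0.7064 = 0.1939 µM, giving Km = 0.1939 − 0.137 = 0.0569 µM.

0.0569 µM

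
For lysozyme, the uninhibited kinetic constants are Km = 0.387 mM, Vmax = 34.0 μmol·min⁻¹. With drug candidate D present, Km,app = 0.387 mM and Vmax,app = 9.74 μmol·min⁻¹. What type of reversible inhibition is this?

Vmax decreases (34.0 → 9.74 μmol·min⁻¹) while Km is unchanged — pure noncompetitive inhibition.

noncompetitive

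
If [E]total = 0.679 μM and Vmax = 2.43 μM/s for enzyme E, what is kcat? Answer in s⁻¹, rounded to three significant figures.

kcat = Vmax/[E]total = 2.43 μM/s / 0.679 μM = 3.58 s⁻¹.

3.58 s⁻¹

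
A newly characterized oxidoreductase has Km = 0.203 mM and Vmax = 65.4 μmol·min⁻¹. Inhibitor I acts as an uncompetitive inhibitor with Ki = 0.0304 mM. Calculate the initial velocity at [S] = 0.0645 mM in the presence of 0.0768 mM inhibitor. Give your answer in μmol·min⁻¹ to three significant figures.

α = 1 + [I]/Ki = 1 + 0.0768/0.0304 = 3.526.
For an uncompetitive inhibitor, both parameters are divided by α, giving Vmax/α and Km/α: Km,app = 0.0576 mM, Vmax,app = 18.5 μmol·min⁻¹.
v = Vmax,app·[S]/(Km,app + [S]) = 18.5 × 0.0645/(0.0576 + 0.0645) = 9.80 μmol·min⁻¹.

9.80 μmol·min⁻¹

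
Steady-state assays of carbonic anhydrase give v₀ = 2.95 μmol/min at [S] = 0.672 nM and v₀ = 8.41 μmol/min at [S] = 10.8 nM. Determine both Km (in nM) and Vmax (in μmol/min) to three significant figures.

Km = 1.51 nM; Vmax = 9.59 μmol/min

In reciprocal form, 1/v = (Km/Vmax)·(1/[S]) + 1/Vmax. The two points give (1/[S], 1/v) = (1.488, 0.3390) and (0.09259, 0.1189).
Slope = (0.3390 − 0.1189)/(1.488 − 0.09259) = 0.1577; intercept = 0.3390 − 0.1577×1.488 = 0.1043.
Vmax = 1/intercept = 9.59 μmol/min; Km = slope × Vmax = 0.1577 × 9.59 = 1.51 nM.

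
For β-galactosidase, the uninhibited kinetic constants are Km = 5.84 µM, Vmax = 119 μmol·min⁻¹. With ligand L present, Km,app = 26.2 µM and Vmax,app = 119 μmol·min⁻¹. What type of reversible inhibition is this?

Km increases (5.84 → 26.2 µM) while Vmax is unchanged — the hallmark of competitive inhibition.

competitive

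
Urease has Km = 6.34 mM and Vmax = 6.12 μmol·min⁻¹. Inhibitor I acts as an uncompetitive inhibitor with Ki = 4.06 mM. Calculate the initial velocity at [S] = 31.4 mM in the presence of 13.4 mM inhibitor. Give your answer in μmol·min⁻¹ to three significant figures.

α = 1 + [I]/Ki = 1 + 13.4/4.06 = 4.300.
For an uncompetitive inhibitor, both parameters are divided by α, giving Vmax/α and Km/α: Km,app = 1.47 mM, Vmax,app = 1.42 μmol·min⁻¹.
v = Vmax,app·[S]/(Km,app + [S]) = 1.42 × 31.4/(1.47 + 31.4) = 1.36 μmol·min⁻¹.

1.36 μmol·min⁻¹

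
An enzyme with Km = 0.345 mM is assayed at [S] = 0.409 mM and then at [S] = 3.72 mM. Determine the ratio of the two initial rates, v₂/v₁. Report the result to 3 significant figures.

Since Vmax cancels, v₂/v₁ = [S]₂(Km+[S]₁) / [S]₁(Km+[S]₂).
= 3.72×(0.345+0.409) / (0.409×(0.345+3.72)) = 2.805/1.663 = 1.69.

1.69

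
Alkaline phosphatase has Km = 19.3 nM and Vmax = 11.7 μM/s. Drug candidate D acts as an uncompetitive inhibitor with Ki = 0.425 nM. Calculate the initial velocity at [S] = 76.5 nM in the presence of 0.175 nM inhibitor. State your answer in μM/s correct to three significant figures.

α = 1 + [I]/Ki = 1 + 0.175/0.425 = 1.412.
For an uncompetitive inhibitor, both parameters are divided by α, giving Vmax/α and Km/α: Km,app = 13.7 nM, Vmax,app = 8.29 μM/s.
v = Vmax,app·[S]/(Km,app + [S]) = 8.29 × 76.5/(13.7 + 76.5) = 7.03 μM/s.

7.03 μM/s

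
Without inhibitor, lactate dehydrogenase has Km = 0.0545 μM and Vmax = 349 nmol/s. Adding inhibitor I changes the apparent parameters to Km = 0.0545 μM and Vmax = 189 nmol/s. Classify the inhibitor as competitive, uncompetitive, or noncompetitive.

noncompetitive

Vmax decreases (349 → 189 nmol/s) while Km is unchanged — pure noncompetitive inhibition.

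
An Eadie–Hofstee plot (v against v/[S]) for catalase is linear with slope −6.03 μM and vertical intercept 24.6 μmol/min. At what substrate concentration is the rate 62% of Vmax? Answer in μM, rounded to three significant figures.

The Eadie–Hofstee slope gives Km = 6.03 μM (slope = −Km).
v/Vmax = [S]/(Km+[S]) = 0.62 ⇒ [S] = Km·0.62/(1−0.62) = 6.03 × 1.632 = 9.84 μM.

9.84 μM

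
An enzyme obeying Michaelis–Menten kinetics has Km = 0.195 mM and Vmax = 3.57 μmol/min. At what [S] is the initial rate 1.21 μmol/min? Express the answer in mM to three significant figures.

The required fractional saturation is v/Vmax = 1.21/3.57 = 0.3389.
Then [S]/(Km+[S]) = 0.3389 ⇒ [S] = 0.195 × 0.3389/(1 − 0.3389) = 0.100 mM.

0.100 mM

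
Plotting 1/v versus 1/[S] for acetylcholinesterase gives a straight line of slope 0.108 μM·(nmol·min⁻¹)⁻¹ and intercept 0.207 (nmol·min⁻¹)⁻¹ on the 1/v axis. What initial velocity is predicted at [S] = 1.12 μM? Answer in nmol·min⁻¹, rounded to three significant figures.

The y-intercept is 1/Vmax, so Vmax = 1/0.207 = 4.83 nmol·min⁻¹.
The slope is Km/Vmax, so Km = 0.108 × 4.83 = 0.522 μM.
Then v = 4.83 × 1.12/(0.522 + 1.12) = 3.30 nmol·min⁻¹.

3.30 nmol·min⁻¹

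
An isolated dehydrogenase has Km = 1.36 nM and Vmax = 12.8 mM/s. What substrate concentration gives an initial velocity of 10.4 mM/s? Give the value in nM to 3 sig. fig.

The required fractional saturation is v/Vmax = 10.4/12.8 = 0.8125.
Then [S]/(Km+[S]) = 0.8125 ⇒ [S] = 1.36 × 0.8125/(1 − 0.8125) = 5.89 nM.

5.89 nM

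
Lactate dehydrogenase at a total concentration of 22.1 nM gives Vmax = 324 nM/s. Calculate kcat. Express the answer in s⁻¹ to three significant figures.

kcat = Vmax/[E]total = 324 nM/s / 22.1 nM = 14.7 s⁻¹.

14.7 s⁻¹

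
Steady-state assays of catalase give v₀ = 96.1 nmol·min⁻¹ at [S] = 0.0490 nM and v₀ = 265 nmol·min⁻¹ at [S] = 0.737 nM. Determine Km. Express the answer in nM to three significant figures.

In reciprocal form, 1/v = (Km/Vmax)·(1/[S]) + 1/Vmax. The two points give (1/[S], 1/v) = (20.41, 0.01041) and (1.357, 0.003774).
Slope = (0.01041 − 0.003774)/(20.41 − 1.357) = 0.0003481; intercept = 0.01041 − 0.0003481×20.41 = 0.003301.
Vmax = 1/intercept = 303 nmol·min⁻¹; Km = slope × Vmax = 0.0003481 × 303 = 0.105 nM.

0.105 nM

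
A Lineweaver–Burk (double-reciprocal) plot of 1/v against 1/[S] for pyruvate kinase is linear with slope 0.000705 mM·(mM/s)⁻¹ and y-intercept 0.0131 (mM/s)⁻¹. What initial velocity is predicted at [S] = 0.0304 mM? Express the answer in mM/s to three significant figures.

27.6 mM/s

The y-intercept is 1/Vmax, so Vmax = 1/0.0131 = 76.3 mM/s.
The slope is Km/Vmax, so Km = 0.000705 × 76.3 = 0.0538 mM.
Then v = 76.3 × 0.0304/(0.0538 + 0.0304) = 27.6 mM/s.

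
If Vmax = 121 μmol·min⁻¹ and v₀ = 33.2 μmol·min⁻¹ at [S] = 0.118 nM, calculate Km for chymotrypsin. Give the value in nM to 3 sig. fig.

0.312 nM

v/Vmax = 33.2/121 = 0.2744 = [S]/(Km+[S]).
So Km + [S] = [S]/0.2744 = 0.4301 nM, giving Km = 0.4301 − 0.118 = 0.312 nM.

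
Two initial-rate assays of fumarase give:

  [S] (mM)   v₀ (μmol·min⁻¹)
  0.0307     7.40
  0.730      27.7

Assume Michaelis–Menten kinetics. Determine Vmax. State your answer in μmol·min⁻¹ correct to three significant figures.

31.5 μmol·min⁻¹

From v = Vmax[S]/(Km+[S]), each point gives Vmax = v(Km+[S])/[S].
Equating: 7.40(Km+0.0307)/0.0307 = 27.7(Km+0.730)/0.730.
241.0·Km + 7.40 = 37.95·Km + 27.7, so (241.0 − 37.95)·Km = 27.7 − 7.40.
Km = 20.30/203.1 = 0.100 mM; then Vmax = 7.40(0.100+0.0307)/0.0307 = 31.5 μmol·min⁻¹.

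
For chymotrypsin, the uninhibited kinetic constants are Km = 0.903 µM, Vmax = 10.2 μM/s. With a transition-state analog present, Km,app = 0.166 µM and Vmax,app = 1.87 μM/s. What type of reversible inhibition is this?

uncompetitive

Both Km and Vmax decrease by the same factor (~5.45-fold) — characteristic of uncompetitive inhibition.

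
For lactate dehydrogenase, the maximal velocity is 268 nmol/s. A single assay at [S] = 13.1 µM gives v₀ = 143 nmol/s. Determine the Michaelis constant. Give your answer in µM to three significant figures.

From v = Vmax[S]/(Km+[S]), Km = [S](Vmax − v)/v.
Km = 13.1 × (268 − 143) / 143 = 1638/143 = 11.5 µM.

11.5 µM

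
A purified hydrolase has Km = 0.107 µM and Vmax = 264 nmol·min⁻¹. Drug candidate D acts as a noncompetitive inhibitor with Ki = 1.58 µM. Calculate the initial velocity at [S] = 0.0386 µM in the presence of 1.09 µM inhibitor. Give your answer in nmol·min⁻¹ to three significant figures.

With α = 1 + [I]/Ki = 1 + 1.09/1.58 = 1.690, the noncompetitive rate law is v = (Vmax/α)·[S] / (Km + [S]).
v = (264/1.690)×0.0386 / (0.107 + 0.0386) = 6.030/0.1456 = 41.4 nmol·min⁻¹.

41.4 nmol·min⁻¹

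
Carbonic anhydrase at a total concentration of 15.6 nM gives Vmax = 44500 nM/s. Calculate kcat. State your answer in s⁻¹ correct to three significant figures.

2850 s⁻¹

kcat = Vmax/[E]total = 44500 nM/s / 15.6 nM = 2850 s⁻¹.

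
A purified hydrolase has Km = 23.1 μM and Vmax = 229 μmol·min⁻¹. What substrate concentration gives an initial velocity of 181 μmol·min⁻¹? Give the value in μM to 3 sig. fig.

Rearranging v = Vmax[S]/(Km+[S]) gives [S] = Km·v/(Vmax − v).
[S] = 23.1 × 181 / (229 − 181) = 4181/48.00 = 87.1 μM.

87.1 μM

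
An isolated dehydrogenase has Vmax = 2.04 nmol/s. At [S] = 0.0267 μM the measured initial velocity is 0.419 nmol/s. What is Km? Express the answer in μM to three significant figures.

0.103 μM

v/Vmax = 0.419/2.04 = 0.2054 = [S]/(Km+[S]).
So Km + [S] = [S]/0.2054 = 0.1300 μM, giving Km = 0.1300 − 0.0267 = 0.103 μM.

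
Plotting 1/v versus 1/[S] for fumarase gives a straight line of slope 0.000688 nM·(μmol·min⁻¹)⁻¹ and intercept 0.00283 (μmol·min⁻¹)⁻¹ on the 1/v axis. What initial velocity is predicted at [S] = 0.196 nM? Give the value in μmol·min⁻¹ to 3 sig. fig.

The y-intercept is 1/Vmax, so Vmax = 1/0.00283 = 353 μmol·min⁻¹.
The slope is Km/Vmax, so Km = 0.000688 × 353 = 0.243 nM.
Then v = 353 × 0.196/(0.243 + 0.196) = 158 μmol·min⁻¹.

158 μmol·min⁻¹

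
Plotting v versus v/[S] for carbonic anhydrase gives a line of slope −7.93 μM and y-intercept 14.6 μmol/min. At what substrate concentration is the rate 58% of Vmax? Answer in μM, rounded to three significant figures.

11.0 μM

The Eadie–Hofstee slope gives Km = 7.93 μM (slope = −Km).
v/Vmax = [S]/(Km+[S]) = 0.58 ⇒ [S] = Km·0.58/(1−0.58) = 7.93 × 1.381 = 11.0 μM.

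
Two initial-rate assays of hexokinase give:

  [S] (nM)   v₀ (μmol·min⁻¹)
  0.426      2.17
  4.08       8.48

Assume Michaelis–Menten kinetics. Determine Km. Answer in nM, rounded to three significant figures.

2.09 nM

From v = Vmax[S]/(Km+[S]), each point gives Vmax = v(Km+[S])/[S].
Equating: 2.17(Km+0.426)/0.426 = 8.48(Km+4.08)/4.08.
5.094·Km + 2.17 = 2.078·Km + 8.48, so (5.094 − 2.078)·Km = 8.48 − 2.17.
Km = 6.310/3.015 = 2.09 nM; then Vmax = 2.17(2.09+0.426)/0.426 = 12.8 μmol·min⁻¹.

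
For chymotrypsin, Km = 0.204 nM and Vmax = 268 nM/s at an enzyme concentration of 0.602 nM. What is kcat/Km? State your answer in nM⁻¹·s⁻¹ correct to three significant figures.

2180 nM⁻¹·s⁻¹

kcat = Vmax/[E]total = 268/0.602 = 445 s⁻¹.
kcat/Km = 445/0.204 = 2180 nM⁻¹·s⁻¹.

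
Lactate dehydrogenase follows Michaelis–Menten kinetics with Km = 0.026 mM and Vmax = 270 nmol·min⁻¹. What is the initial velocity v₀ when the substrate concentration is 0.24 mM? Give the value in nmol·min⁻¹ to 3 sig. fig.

244 nmol·min⁻¹

[S]/(Km+[S]) = 0.24/0.2660 = 0.9023, the fractional saturation.
v = 0.9023 × Vmax = 0.9023 × 270 = 244 nmol·min⁻¹.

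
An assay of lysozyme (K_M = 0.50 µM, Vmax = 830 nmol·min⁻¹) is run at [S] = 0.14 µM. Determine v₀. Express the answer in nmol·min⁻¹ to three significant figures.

v = Vmax·[S]/(Km + [S]) = 830 × 0.14 / (0.50 + 0.14)
  = 116.2 / 0.6400 = 182 nmol·min⁻¹.

182 nmol·min⁻¹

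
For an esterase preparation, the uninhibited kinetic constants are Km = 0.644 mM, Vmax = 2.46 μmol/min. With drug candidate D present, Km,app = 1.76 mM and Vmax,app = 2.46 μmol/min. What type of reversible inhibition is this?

competitive

Km increases (0.644 → 1.76 mM) while Vmax is unchanged — the hallmark of competitive inhibition.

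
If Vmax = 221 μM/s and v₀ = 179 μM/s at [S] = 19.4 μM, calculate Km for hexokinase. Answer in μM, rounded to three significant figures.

4.55 μM

v/Vmax = 179/221 = 0.8100 = [S]/(Km+[S]).
So Km + [S] = [S]/0.8100 = 23.95 μM, giving Km = 23.95 − 19.4 = 4.55 μM.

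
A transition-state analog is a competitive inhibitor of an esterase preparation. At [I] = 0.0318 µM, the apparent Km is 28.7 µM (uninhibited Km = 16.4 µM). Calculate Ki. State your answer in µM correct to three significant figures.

0.0424 µM

Competitive: Km,app = α·Km with α = 1 + [I]/Ki.
α = Km,app/Km = 28.7/16.4 = 1.750.
Ki = [I]/(α − 1) = 0.0318/0.7500 = 0.0424 µM.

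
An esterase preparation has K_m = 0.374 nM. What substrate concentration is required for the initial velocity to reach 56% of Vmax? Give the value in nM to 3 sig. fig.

0.476 nM

v/Vmax = [S]/(Km+[S]) = 0.56, so [S] = Km·0.56/(1 − 0.56) = 0.374 × 1.273.
[S] = 0.476 nM.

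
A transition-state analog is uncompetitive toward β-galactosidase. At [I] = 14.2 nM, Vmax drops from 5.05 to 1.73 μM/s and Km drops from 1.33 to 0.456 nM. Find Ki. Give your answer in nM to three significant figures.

7.40 nM

Uncompetitive: Vmax,app = Vmax/α (and Km,app = Km/α) with α = 1 + [I]/Ki.
α = Vmax/Vmax,app = 5.05/1.73 = 2.919.
Since α = 1 + [I]/Ki, [I]/Ki = 2.919 − 1 = 1.919 and Ki = 14.2/1.919 = 7.40 nM.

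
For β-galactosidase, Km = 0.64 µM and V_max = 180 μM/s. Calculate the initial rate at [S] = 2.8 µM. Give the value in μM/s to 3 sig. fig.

147 μM/s

v = Vmax·[S]/(Km + [S]) = 180 × 2.8 / (0.64 + 2.8)
  = 504.0 / 3.440 = 147 μM/s.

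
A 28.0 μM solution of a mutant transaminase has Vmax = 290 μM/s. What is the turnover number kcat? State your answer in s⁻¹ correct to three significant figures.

10.4 s⁻¹

kcat = Vmax/[E]total = 290 μM/s / 28.0 μM = 10.4 s⁻¹.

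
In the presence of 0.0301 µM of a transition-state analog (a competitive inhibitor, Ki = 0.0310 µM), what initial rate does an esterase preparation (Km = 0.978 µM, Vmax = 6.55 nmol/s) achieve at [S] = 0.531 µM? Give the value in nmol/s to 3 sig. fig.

1.41 nmol/s

With α = 1 + [I]/Ki = 1 + 0.0301/0.0310 = 1.971, the competitive rate law is v = Vmax[S] / (αKm + [S]).
v = 6.55×0.531 / (1.971×0.978 + 0.531) = 3.478/2.459 = 1.41 nmol/s.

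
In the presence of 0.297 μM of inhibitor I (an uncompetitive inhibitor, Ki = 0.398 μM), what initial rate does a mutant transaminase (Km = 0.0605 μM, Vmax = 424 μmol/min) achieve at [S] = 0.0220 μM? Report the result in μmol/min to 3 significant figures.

α = 1 + [I]/Ki = 1 + 0.297/0.398 = 1.746.
For an uncompetitive inhibitor, both parameters are divided by α, giving Vmax/α and Km/α: Km,app = 0.0346 μM, Vmax,app = 243 μmol/min.
v = Vmax,app·[S]/(Km,app + [S]) = 243 × 0.0220/(0.0346 + 0.0220) = 94.3 μmol/min.

94.3 μmol/min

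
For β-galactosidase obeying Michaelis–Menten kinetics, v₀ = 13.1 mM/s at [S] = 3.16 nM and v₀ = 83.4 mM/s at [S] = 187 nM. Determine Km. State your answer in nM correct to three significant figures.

19.0 nM

From v = Vmax[S]/(Km+[S]), each point gives Vmax = v(Km+[S])/[S].
Equating: 13.1(Km+3.16)/3.16 = 83.4(Km+187)/187.
4.146·Km + 13.1 = 0.4460·Km + 83.4, so (4.146 − 0.4460)·Km = 83.4 − 13.1.
Km = 70.30/3.700 = 19.0 nM; then Vmax = 13.1(19.0+3.16)/3.16 = 91.9 mM/s.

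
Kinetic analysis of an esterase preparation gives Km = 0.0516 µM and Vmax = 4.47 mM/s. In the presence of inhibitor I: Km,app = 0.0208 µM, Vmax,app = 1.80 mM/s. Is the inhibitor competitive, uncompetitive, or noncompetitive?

uncompetitive

Both Km and Vmax decrease by the same factor (~2.48-fold) — characteristic of uncompetitive inhibition.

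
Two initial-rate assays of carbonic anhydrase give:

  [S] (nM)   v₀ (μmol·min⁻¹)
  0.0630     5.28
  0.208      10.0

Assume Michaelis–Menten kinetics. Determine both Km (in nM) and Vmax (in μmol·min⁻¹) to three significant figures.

From v = Vmax[S]/(Km+[S]), each point gives Vmax = v(Km+[S])/[S].
Equating: 5.28(Km+0.0630)/0.0630 = 10.0(Km+0.208)/0.208.
83.81·Km + 5.28 = 48.08·Km + 10.0, so (83.81 − 48.08)·Km = 10.0 − 5.28.
Km = 4.720/35.73 = 0.132 nM; then Vmax = 5.28(0.132+0.0630)/0.0630 = 16.4 μmol·min⁻¹.

Km = 0.132 nM; Vmax = 16.4 μmol·min⁻¹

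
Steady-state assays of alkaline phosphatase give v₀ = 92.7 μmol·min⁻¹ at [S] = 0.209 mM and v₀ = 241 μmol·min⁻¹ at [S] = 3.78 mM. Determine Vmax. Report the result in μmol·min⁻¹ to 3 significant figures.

266 μmol·min⁻¹

In reciprocal form, 1/v = (Km/Vmax)·(1/[S]) + 1/Vmax. The two points give (1/[S], 1/v) = (4.785, 0.01079) and (0.2646, 0.004149).
Slope = (0.01079 − 0.004149)/(4.785 − 0.2646) = 0.001469; intercept = 0.01079 − 0.001469×4.785 = 0.003761.
Vmax = 1/intercept = 266 μmol·min⁻¹; Km = slope × Vmax = 0.001469 × 266 = 0.390 mM.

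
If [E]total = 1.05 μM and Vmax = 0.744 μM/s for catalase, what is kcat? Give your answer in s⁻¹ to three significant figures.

kcat = Vmax/[E]total = 0.744 μM/s / 1.05 μM = 0.709 s⁻¹.

0.709 s⁻¹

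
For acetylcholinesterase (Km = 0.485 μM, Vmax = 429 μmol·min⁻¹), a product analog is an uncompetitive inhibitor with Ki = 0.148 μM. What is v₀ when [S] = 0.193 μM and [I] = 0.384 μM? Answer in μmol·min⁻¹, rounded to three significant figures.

70.2 μmol·min⁻¹

α = 1 + [I]/Ki = 1 + 0.384/0.148 = 3.595.
For an uncompetitive inhibitor, both parameters are divided by α, giving Vmax/α and Km/α: Km,app = 0.135 μM, Vmax,app = 119 μmol·min⁻¹.
v = Vmax,app·[S]/(Km,app + [S]) = 119 × 0.193/(0.135 + 0.193) = 70.2 μmol·min⁻¹.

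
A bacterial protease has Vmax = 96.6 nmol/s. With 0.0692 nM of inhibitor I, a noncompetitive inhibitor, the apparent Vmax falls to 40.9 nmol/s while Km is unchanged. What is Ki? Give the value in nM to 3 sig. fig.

0.0508 nM

Noncompetitive: Vmax,app = Vmax/α with α = 1 + [I]/Ki.
α = Vmax/Vmax,app = 96.6/40.9 = 2.362.
Since α = 1 + [I]/Ki, [I]/Ki = 2.362 − 1 = 1.362 and Ki = 0.0692/1.362 = 0.0508 nM.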